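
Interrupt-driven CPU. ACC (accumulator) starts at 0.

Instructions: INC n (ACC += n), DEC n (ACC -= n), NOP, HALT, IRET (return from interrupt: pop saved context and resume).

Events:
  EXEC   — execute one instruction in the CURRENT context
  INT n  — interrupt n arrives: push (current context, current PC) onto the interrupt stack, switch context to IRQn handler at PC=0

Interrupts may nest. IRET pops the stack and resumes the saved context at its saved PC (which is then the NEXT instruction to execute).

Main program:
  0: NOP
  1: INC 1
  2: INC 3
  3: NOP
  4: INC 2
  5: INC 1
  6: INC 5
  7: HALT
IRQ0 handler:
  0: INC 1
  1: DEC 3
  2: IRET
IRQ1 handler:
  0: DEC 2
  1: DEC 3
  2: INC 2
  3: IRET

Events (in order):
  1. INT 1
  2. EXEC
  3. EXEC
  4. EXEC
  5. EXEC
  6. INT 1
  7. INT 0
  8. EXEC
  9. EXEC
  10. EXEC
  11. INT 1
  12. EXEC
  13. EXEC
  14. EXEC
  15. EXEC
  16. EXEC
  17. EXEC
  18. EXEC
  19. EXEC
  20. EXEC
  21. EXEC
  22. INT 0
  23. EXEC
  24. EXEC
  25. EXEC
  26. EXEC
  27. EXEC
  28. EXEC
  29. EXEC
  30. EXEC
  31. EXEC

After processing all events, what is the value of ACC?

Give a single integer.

Event 1 (INT 1): INT 1 arrives: push (MAIN, PC=0), enter IRQ1 at PC=0 (depth now 1)
Event 2 (EXEC): [IRQ1] PC=0: DEC 2 -> ACC=-2
Event 3 (EXEC): [IRQ1] PC=1: DEC 3 -> ACC=-5
Event 4 (EXEC): [IRQ1] PC=2: INC 2 -> ACC=-3
Event 5 (EXEC): [IRQ1] PC=3: IRET -> resume MAIN at PC=0 (depth now 0)
Event 6 (INT 1): INT 1 arrives: push (MAIN, PC=0), enter IRQ1 at PC=0 (depth now 1)
Event 7 (INT 0): INT 0 arrives: push (IRQ1, PC=0), enter IRQ0 at PC=0 (depth now 2)
Event 8 (EXEC): [IRQ0] PC=0: INC 1 -> ACC=-2
Event 9 (EXEC): [IRQ0] PC=1: DEC 3 -> ACC=-5
Event 10 (EXEC): [IRQ0] PC=2: IRET -> resume IRQ1 at PC=0 (depth now 1)
Event 11 (INT 1): INT 1 arrives: push (IRQ1, PC=0), enter IRQ1 at PC=0 (depth now 2)
Event 12 (EXEC): [IRQ1] PC=0: DEC 2 -> ACC=-7
Event 13 (EXEC): [IRQ1] PC=1: DEC 3 -> ACC=-10
Event 14 (EXEC): [IRQ1] PC=2: INC 2 -> ACC=-8
Event 15 (EXEC): [IRQ1] PC=3: IRET -> resume IRQ1 at PC=0 (depth now 1)
Event 16 (EXEC): [IRQ1] PC=0: DEC 2 -> ACC=-10
Event 17 (EXEC): [IRQ1] PC=1: DEC 3 -> ACC=-13
Event 18 (EXEC): [IRQ1] PC=2: INC 2 -> ACC=-11
Event 19 (EXEC): [IRQ1] PC=3: IRET -> resume MAIN at PC=0 (depth now 0)
Event 20 (EXEC): [MAIN] PC=0: NOP
Event 21 (EXEC): [MAIN] PC=1: INC 1 -> ACC=-10
Event 22 (INT 0): INT 0 arrives: push (MAIN, PC=2), enter IRQ0 at PC=0 (depth now 1)
Event 23 (EXEC): [IRQ0] PC=0: INC 1 -> ACC=-9
Event 24 (EXEC): [IRQ0] PC=1: DEC 3 -> ACC=-12
Event 25 (EXEC): [IRQ0] PC=2: IRET -> resume MAIN at PC=2 (depth now 0)
Event 26 (EXEC): [MAIN] PC=2: INC 3 -> ACC=-9
Event 27 (EXEC): [MAIN] PC=3: NOP
Event 28 (EXEC): [MAIN] PC=4: INC 2 -> ACC=-7
Event 29 (EXEC): [MAIN] PC=5: INC 1 -> ACC=-6
Event 30 (EXEC): [MAIN] PC=6: INC 5 -> ACC=-1
Event 31 (EXEC): [MAIN] PC=7: HALT

Answer: -1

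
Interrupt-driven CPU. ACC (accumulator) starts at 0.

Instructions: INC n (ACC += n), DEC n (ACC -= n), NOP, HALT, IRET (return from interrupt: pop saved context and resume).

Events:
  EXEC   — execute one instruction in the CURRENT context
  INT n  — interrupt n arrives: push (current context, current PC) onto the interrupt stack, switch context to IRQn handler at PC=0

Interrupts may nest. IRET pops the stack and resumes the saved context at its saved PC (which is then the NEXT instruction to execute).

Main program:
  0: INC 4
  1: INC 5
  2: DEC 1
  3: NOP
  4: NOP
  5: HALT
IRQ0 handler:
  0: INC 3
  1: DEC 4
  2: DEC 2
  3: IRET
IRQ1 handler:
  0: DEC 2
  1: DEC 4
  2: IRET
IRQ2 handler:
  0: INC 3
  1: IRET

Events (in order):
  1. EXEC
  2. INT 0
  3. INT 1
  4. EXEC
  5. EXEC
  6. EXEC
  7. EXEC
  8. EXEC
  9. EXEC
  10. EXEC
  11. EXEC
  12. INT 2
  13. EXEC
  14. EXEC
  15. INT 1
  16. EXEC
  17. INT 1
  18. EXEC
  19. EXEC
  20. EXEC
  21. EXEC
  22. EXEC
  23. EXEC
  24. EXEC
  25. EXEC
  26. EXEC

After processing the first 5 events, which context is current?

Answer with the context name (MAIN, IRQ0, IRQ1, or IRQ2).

Event 1 (EXEC): [MAIN] PC=0: INC 4 -> ACC=4
Event 2 (INT 0): INT 0 arrives: push (MAIN, PC=1), enter IRQ0 at PC=0 (depth now 1)
Event 3 (INT 1): INT 1 arrives: push (IRQ0, PC=0), enter IRQ1 at PC=0 (depth now 2)
Event 4 (EXEC): [IRQ1] PC=0: DEC 2 -> ACC=2
Event 5 (EXEC): [IRQ1] PC=1: DEC 4 -> ACC=-2

Answer: IRQ1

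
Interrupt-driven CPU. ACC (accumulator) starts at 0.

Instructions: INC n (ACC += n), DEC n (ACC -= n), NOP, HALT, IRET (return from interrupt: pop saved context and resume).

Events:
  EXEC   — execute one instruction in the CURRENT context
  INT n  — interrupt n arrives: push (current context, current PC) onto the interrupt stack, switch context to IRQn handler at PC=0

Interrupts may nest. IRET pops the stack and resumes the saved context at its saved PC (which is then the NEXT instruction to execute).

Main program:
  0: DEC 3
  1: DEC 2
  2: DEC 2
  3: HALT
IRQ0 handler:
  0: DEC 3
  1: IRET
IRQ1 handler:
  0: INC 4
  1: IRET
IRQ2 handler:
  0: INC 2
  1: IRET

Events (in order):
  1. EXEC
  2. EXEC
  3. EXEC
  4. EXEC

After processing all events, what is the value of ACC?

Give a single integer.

Answer: -7

Derivation:
Event 1 (EXEC): [MAIN] PC=0: DEC 3 -> ACC=-3
Event 2 (EXEC): [MAIN] PC=1: DEC 2 -> ACC=-5
Event 3 (EXEC): [MAIN] PC=2: DEC 2 -> ACC=-7
Event 4 (EXEC): [MAIN] PC=3: HALT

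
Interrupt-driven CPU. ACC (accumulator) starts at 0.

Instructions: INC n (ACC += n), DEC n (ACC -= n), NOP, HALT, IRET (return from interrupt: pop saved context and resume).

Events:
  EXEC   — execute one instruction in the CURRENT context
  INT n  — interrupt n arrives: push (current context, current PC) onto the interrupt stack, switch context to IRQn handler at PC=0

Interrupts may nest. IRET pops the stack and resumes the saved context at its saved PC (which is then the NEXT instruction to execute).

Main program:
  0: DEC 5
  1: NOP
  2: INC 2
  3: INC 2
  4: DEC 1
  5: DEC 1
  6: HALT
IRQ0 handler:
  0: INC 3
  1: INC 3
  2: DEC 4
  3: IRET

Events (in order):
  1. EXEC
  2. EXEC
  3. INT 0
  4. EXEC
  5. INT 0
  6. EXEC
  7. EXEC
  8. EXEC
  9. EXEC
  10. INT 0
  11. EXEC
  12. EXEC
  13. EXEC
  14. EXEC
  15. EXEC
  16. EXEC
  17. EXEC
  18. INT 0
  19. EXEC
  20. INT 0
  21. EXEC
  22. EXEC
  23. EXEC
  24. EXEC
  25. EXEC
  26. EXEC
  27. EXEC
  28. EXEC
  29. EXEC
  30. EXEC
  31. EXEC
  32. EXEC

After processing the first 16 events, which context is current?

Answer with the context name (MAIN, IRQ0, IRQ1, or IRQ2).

Answer: IRQ0

Derivation:
Event 1 (EXEC): [MAIN] PC=0: DEC 5 -> ACC=-5
Event 2 (EXEC): [MAIN] PC=1: NOP
Event 3 (INT 0): INT 0 arrives: push (MAIN, PC=2), enter IRQ0 at PC=0 (depth now 1)
Event 4 (EXEC): [IRQ0] PC=0: INC 3 -> ACC=-2
Event 5 (INT 0): INT 0 arrives: push (IRQ0, PC=1), enter IRQ0 at PC=0 (depth now 2)
Event 6 (EXEC): [IRQ0] PC=0: INC 3 -> ACC=1
Event 7 (EXEC): [IRQ0] PC=1: INC 3 -> ACC=4
Event 8 (EXEC): [IRQ0] PC=2: DEC 4 -> ACC=0
Event 9 (EXEC): [IRQ0] PC=3: IRET -> resume IRQ0 at PC=1 (depth now 1)
Event 10 (INT 0): INT 0 arrives: push (IRQ0, PC=1), enter IRQ0 at PC=0 (depth now 2)
Event 11 (EXEC): [IRQ0] PC=0: INC 3 -> ACC=3
Event 12 (EXEC): [IRQ0] PC=1: INC 3 -> ACC=6
Event 13 (EXEC): [IRQ0] PC=2: DEC 4 -> ACC=2
Event 14 (EXEC): [IRQ0] PC=3: IRET -> resume IRQ0 at PC=1 (depth now 1)
Event 15 (EXEC): [IRQ0] PC=1: INC 3 -> ACC=5
Event 16 (EXEC): [IRQ0] PC=2: DEC 4 -> ACC=1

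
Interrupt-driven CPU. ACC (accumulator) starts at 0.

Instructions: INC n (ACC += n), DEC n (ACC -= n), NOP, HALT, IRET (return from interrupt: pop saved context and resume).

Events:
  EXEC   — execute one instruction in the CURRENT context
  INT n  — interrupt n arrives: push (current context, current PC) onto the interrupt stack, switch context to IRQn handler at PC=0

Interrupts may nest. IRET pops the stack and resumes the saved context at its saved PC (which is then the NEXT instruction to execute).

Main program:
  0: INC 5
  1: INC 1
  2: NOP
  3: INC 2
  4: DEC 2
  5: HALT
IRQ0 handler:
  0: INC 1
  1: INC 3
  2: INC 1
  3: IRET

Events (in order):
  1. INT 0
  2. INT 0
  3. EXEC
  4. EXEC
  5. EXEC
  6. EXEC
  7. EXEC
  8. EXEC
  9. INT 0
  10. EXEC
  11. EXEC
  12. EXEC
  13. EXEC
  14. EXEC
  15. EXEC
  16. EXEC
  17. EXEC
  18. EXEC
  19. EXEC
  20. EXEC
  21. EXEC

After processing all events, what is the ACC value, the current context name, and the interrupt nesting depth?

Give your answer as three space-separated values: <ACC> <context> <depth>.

Answer: 21 MAIN 0

Derivation:
Event 1 (INT 0): INT 0 arrives: push (MAIN, PC=0), enter IRQ0 at PC=0 (depth now 1)
Event 2 (INT 0): INT 0 arrives: push (IRQ0, PC=0), enter IRQ0 at PC=0 (depth now 2)
Event 3 (EXEC): [IRQ0] PC=0: INC 1 -> ACC=1
Event 4 (EXEC): [IRQ0] PC=1: INC 3 -> ACC=4
Event 5 (EXEC): [IRQ0] PC=2: INC 1 -> ACC=5
Event 6 (EXEC): [IRQ0] PC=3: IRET -> resume IRQ0 at PC=0 (depth now 1)
Event 7 (EXEC): [IRQ0] PC=0: INC 1 -> ACC=6
Event 8 (EXEC): [IRQ0] PC=1: INC 3 -> ACC=9
Event 9 (INT 0): INT 0 arrives: push (IRQ0, PC=2), enter IRQ0 at PC=0 (depth now 2)
Event 10 (EXEC): [IRQ0] PC=0: INC 1 -> ACC=10
Event 11 (EXEC): [IRQ0] PC=1: INC 3 -> ACC=13
Event 12 (EXEC): [IRQ0] PC=2: INC 1 -> ACC=14
Event 13 (EXEC): [IRQ0] PC=3: IRET -> resume IRQ0 at PC=2 (depth now 1)
Event 14 (EXEC): [IRQ0] PC=2: INC 1 -> ACC=15
Event 15 (EXEC): [IRQ0] PC=3: IRET -> resume MAIN at PC=0 (depth now 0)
Event 16 (EXEC): [MAIN] PC=0: INC 5 -> ACC=20
Event 17 (EXEC): [MAIN] PC=1: INC 1 -> ACC=21
Event 18 (EXEC): [MAIN] PC=2: NOP
Event 19 (EXEC): [MAIN] PC=3: INC 2 -> ACC=23
Event 20 (EXEC): [MAIN] PC=4: DEC 2 -> ACC=21
Event 21 (EXEC): [MAIN] PC=5: HALT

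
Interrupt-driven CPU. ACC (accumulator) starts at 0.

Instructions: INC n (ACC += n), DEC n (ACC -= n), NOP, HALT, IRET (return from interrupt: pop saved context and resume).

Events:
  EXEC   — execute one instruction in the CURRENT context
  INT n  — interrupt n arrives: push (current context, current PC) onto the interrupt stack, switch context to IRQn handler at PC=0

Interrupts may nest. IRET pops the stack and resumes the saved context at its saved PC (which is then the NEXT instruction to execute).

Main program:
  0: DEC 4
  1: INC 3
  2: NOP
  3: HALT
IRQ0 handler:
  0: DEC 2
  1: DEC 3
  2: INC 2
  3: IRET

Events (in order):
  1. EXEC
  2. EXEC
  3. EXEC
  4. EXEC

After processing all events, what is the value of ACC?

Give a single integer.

Event 1 (EXEC): [MAIN] PC=0: DEC 4 -> ACC=-4
Event 2 (EXEC): [MAIN] PC=1: INC 3 -> ACC=-1
Event 3 (EXEC): [MAIN] PC=2: NOP
Event 4 (EXEC): [MAIN] PC=3: HALT

Answer: -1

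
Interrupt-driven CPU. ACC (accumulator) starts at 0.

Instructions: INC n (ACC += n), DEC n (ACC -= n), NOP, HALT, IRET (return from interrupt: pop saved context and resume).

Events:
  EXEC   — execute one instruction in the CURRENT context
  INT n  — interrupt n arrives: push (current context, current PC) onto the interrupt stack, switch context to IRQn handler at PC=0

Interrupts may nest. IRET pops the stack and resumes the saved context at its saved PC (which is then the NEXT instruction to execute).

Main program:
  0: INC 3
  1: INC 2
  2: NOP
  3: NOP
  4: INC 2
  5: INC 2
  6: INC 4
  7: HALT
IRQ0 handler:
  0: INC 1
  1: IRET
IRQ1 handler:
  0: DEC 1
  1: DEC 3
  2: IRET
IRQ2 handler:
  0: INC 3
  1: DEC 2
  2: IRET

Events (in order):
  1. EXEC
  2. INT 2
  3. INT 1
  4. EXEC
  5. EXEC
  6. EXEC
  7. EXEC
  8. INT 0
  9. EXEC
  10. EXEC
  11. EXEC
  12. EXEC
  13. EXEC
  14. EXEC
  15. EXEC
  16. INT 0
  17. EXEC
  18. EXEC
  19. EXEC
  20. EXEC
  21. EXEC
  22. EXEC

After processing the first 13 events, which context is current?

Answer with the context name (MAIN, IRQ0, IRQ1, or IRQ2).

Event 1 (EXEC): [MAIN] PC=0: INC 3 -> ACC=3
Event 2 (INT 2): INT 2 arrives: push (MAIN, PC=1), enter IRQ2 at PC=0 (depth now 1)
Event 3 (INT 1): INT 1 arrives: push (IRQ2, PC=0), enter IRQ1 at PC=0 (depth now 2)
Event 4 (EXEC): [IRQ1] PC=0: DEC 1 -> ACC=2
Event 5 (EXEC): [IRQ1] PC=1: DEC 3 -> ACC=-1
Event 6 (EXEC): [IRQ1] PC=2: IRET -> resume IRQ2 at PC=0 (depth now 1)
Event 7 (EXEC): [IRQ2] PC=0: INC 3 -> ACC=2
Event 8 (INT 0): INT 0 arrives: push (IRQ2, PC=1), enter IRQ0 at PC=0 (depth now 2)
Event 9 (EXEC): [IRQ0] PC=0: INC 1 -> ACC=3
Event 10 (EXEC): [IRQ0] PC=1: IRET -> resume IRQ2 at PC=1 (depth now 1)
Event 11 (EXEC): [IRQ2] PC=1: DEC 2 -> ACC=1
Event 12 (EXEC): [IRQ2] PC=2: IRET -> resume MAIN at PC=1 (depth now 0)
Event 13 (EXEC): [MAIN] PC=1: INC 2 -> ACC=3

Answer: MAIN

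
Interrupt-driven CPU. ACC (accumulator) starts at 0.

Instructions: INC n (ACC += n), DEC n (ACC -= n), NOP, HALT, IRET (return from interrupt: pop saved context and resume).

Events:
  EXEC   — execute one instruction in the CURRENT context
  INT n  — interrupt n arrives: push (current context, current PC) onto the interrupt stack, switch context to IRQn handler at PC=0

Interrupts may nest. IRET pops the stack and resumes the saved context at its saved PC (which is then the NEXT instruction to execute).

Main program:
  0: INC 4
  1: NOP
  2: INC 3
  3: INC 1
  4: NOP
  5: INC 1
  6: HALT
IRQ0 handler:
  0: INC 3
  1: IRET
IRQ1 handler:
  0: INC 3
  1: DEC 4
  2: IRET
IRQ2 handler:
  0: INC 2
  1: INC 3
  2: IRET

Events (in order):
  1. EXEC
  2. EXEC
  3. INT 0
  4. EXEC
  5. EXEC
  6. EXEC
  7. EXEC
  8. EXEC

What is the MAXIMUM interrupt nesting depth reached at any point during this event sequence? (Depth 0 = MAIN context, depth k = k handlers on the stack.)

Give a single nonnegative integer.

Answer: 1

Derivation:
Event 1 (EXEC): [MAIN] PC=0: INC 4 -> ACC=4 [depth=0]
Event 2 (EXEC): [MAIN] PC=1: NOP [depth=0]
Event 3 (INT 0): INT 0 arrives: push (MAIN, PC=2), enter IRQ0 at PC=0 (depth now 1) [depth=1]
Event 4 (EXEC): [IRQ0] PC=0: INC 3 -> ACC=7 [depth=1]
Event 5 (EXEC): [IRQ0] PC=1: IRET -> resume MAIN at PC=2 (depth now 0) [depth=0]
Event 6 (EXEC): [MAIN] PC=2: INC 3 -> ACC=10 [depth=0]
Event 7 (EXEC): [MAIN] PC=3: INC 1 -> ACC=11 [depth=0]
Event 8 (EXEC): [MAIN] PC=4: NOP [depth=0]
Max depth observed: 1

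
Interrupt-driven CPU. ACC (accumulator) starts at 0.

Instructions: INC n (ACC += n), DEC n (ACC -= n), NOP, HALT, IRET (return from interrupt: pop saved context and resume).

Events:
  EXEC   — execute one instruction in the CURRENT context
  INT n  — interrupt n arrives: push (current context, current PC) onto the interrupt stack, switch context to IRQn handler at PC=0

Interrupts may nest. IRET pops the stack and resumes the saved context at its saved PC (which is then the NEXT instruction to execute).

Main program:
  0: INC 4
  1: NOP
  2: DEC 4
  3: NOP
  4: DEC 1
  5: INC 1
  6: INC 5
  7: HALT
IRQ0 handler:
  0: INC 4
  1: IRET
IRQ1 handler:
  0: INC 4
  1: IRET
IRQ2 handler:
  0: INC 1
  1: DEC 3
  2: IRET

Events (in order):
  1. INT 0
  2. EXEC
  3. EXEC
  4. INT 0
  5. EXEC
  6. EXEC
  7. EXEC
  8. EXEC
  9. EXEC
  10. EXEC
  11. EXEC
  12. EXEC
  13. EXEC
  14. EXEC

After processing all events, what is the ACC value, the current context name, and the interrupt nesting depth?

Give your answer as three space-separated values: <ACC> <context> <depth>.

Answer: 13 MAIN 0

Derivation:
Event 1 (INT 0): INT 0 arrives: push (MAIN, PC=0), enter IRQ0 at PC=0 (depth now 1)
Event 2 (EXEC): [IRQ0] PC=0: INC 4 -> ACC=4
Event 3 (EXEC): [IRQ0] PC=1: IRET -> resume MAIN at PC=0 (depth now 0)
Event 4 (INT 0): INT 0 arrives: push (MAIN, PC=0), enter IRQ0 at PC=0 (depth now 1)
Event 5 (EXEC): [IRQ0] PC=0: INC 4 -> ACC=8
Event 6 (EXEC): [IRQ0] PC=1: IRET -> resume MAIN at PC=0 (depth now 0)
Event 7 (EXEC): [MAIN] PC=0: INC 4 -> ACC=12
Event 8 (EXEC): [MAIN] PC=1: NOP
Event 9 (EXEC): [MAIN] PC=2: DEC 4 -> ACC=8
Event 10 (EXEC): [MAIN] PC=3: NOP
Event 11 (EXEC): [MAIN] PC=4: DEC 1 -> ACC=7
Event 12 (EXEC): [MAIN] PC=5: INC 1 -> ACC=8
Event 13 (EXEC): [MAIN] PC=6: INC 5 -> ACC=13
Event 14 (EXEC): [MAIN] PC=7: HALT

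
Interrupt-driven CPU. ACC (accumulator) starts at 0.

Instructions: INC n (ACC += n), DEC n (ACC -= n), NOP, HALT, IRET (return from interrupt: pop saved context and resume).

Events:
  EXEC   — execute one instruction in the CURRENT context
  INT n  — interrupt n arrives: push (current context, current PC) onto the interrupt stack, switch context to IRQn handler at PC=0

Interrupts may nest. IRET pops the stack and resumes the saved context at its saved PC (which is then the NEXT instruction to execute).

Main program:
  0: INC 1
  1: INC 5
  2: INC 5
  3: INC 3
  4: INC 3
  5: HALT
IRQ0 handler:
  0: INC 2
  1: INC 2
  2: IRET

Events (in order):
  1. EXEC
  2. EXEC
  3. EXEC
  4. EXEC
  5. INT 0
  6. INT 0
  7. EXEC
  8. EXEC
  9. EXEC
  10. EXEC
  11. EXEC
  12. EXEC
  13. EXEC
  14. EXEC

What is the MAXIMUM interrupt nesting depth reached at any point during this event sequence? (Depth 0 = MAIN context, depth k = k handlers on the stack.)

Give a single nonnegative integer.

Answer: 2

Derivation:
Event 1 (EXEC): [MAIN] PC=0: INC 1 -> ACC=1 [depth=0]
Event 2 (EXEC): [MAIN] PC=1: INC 5 -> ACC=6 [depth=0]
Event 3 (EXEC): [MAIN] PC=2: INC 5 -> ACC=11 [depth=0]
Event 4 (EXEC): [MAIN] PC=3: INC 3 -> ACC=14 [depth=0]
Event 5 (INT 0): INT 0 arrives: push (MAIN, PC=4), enter IRQ0 at PC=0 (depth now 1) [depth=1]
Event 6 (INT 0): INT 0 arrives: push (IRQ0, PC=0), enter IRQ0 at PC=0 (depth now 2) [depth=2]
Event 7 (EXEC): [IRQ0] PC=0: INC 2 -> ACC=16 [depth=2]
Event 8 (EXEC): [IRQ0] PC=1: INC 2 -> ACC=18 [depth=2]
Event 9 (EXEC): [IRQ0] PC=2: IRET -> resume IRQ0 at PC=0 (depth now 1) [depth=1]
Event 10 (EXEC): [IRQ0] PC=0: INC 2 -> ACC=20 [depth=1]
Event 11 (EXEC): [IRQ0] PC=1: INC 2 -> ACC=22 [depth=1]
Event 12 (EXEC): [IRQ0] PC=2: IRET -> resume MAIN at PC=4 (depth now 0) [depth=0]
Event 13 (EXEC): [MAIN] PC=4: INC 3 -> ACC=25 [depth=0]
Event 14 (EXEC): [MAIN] PC=5: HALT [depth=0]
Max depth observed: 2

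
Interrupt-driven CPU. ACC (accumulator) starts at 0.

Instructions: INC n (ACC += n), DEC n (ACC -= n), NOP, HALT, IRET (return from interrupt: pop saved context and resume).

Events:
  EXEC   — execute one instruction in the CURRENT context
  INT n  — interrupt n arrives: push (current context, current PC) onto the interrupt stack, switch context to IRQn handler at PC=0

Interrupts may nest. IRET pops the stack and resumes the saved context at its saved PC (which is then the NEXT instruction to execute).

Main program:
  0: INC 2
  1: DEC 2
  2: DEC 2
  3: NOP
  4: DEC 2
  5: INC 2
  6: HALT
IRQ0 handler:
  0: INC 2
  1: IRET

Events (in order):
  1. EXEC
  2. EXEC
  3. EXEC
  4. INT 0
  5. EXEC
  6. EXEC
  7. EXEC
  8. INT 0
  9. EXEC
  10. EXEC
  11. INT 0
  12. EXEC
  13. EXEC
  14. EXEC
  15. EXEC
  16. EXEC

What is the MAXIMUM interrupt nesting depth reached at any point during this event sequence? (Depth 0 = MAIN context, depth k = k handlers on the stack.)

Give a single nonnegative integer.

Answer: 1

Derivation:
Event 1 (EXEC): [MAIN] PC=0: INC 2 -> ACC=2 [depth=0]
Event 2 (EXEC): [MAIN] PC=1: DEC 2 -> ACC=0 [depth=0]
Event 3 (EXEC): [MAIN] PC=2: DEC 2 -> ACC=-2 [depth=0]
Event 4 (INT 0): INT 0 arrives: push (MAIN, PC=3), enter IRQ0 at PC=0 (depth now 1) [depth=1]
Event 5 (EXEC): [IRQ0] PC=0: INC 2 -> ACC=0 [depth=1]
Event 6 (EXEC): [IRQ0] PC=1: IRET -> resume MAIN at PC=3 (depth now 0) [depth=0]
Event 7 (EXEC): [MAIN] PC=3: NOP [depth=0]
Event 8 (INT 0): INT 0 arrives: push (MAIN, PC=4), enter IRQ0 at PC=0 (depth now 1) [depth=1]
Event 9 (EXEC): [IRQ0] PC=0: INC 2 -> ACC=2 [depth=1]
Event 10 (EXEC): [IRQ0] PC=1: IRET -> resume MAIN at PC=4 (depth now 0) [depth=0]
Event 11 (INT 0): INT 0 arrives: push (MAIN, PC=4), enter IRQ0 at PC=0 (depth now 1) [depth=1]
Event 12 (EXEC): [IRQ0] PC=0: INC 2 -> ACC=4 [depth=1]
Event 13 (EXEC): [IRQ0] PC=1: IRET -> resume MAIN at PC=4 (depth now 0) [depth=0]
Event 14 (EXEC): [MAIN] PC=4: DEC 2 -> ACC=2 [depth=0]
Event 15 (EXEC): [MAIN] PC=5: INC 2 -> ACC=4 [depth=0]
Event 16 (EXEC): [MAIN] PC=6: HALT [depth=0]
Max depth observed: 1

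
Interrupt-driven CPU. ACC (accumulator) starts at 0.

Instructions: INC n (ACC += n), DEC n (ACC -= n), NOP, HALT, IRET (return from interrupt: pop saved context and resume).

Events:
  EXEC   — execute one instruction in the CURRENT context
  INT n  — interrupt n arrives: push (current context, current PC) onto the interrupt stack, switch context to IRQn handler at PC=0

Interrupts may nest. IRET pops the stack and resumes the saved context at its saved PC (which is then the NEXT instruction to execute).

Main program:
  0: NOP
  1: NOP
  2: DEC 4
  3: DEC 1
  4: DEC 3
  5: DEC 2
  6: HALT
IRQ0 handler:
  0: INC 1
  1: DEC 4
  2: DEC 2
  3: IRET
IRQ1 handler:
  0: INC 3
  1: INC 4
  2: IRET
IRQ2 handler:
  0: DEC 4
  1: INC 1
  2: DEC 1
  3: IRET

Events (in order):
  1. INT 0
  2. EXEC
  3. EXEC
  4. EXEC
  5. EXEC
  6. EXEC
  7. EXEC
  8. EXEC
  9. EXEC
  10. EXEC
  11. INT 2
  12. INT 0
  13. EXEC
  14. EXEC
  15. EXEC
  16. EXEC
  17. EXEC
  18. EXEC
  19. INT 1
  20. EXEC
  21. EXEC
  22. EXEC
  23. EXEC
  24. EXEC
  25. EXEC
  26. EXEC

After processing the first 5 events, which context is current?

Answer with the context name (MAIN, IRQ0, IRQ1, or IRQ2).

Answer: MAIN

Derivation:
Event 1 (INT 0): INT 0 arrives: push (MAIN, PC=0), enter IRQ0 at PC=0 (depth now 1)
Event 2 (EXEC): [IRQ0] PC=0: INC 1 -> ACC=1
Event 3 (EXEC): [IRQ0] PC=1: DEC 4 -> ACC=-3
Event 4 (EXEC): [IRQ0] PC=2: DEC 2 -> ACC=-5
Event 5 (EXEC): [IRQ0] PC=3: IRET -> resume MAIN at PC=0 (depth now 0)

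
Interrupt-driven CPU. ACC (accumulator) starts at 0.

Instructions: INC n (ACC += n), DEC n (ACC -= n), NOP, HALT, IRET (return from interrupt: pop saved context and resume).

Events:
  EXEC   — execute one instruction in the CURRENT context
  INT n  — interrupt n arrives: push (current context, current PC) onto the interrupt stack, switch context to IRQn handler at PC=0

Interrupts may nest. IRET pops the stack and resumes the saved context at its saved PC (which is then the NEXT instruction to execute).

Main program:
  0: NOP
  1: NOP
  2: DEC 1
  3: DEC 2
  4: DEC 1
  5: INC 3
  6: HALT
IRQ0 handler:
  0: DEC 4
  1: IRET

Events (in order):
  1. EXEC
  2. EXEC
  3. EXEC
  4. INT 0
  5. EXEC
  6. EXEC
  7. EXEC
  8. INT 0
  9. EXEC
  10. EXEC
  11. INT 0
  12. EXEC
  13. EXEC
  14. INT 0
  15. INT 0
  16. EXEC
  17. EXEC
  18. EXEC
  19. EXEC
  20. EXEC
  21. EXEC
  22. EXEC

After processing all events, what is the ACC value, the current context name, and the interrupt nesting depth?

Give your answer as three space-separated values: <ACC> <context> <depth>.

Answer: -21 MAIN 0

Derivation:
Event 1 (EXEC): [MAIN] PC=0: NOP
Event 2 (EXEC): [MAIN] PC=1: NOP
Event 3 (EXEC): [MAIN] PC=2: DEC 1 -> ACC=-1
Event 4 (INT 0): INT 0 arrives: push (MAIN, PC=3), enter IRQ0 at PC=0 (depth now 1)
Event 5 (EXEC): [IRQ0] PC=0: DEC 4 -> ACC=-5
Event 6 (EXEC): [IRQ0] PC=1: IRET -> resume MAIN at PC=3 (depth now 0)
Event 7 (EXEC): [MAIN] PC=3: DEC 2 -> ACC=-7
Event 8 (INT 0): INT 0 arrives: push (MAIN, PC=4), enter IRQ0 at PC=0 (depth now 1)
Event 9 (EXEC): [IRQ0] PC=0: DEC 4 -> ACC=-11
Event 10 (EXEC): [IRQ0] PC=1: IRET -> resume MAIN at PC=4 (depth now 0)
Event 11 (INT 0): INT 0 arrives: push (MAIN, PC=4), enter IRQ0 at PC=0 (depth now 1)
Event 12 (EXEC): [IRQ0] PC=0: DEC 4 -> ACC=-15
Event 13 (EXEC): [IRQ0] PC=1: IRET -> resume MAIN at PC=4 (depth now 0)
Event 14 (INT 0): INT 0 arrives: push (MAIN, PC=4), enter IRQ0 at PC=0 (depth now 1)
Event 15 (INT 0): INT 0 arrives: push (IRQ0, PC=0), enter IRQ0 at PC=0 (depth now 2)
Event 16 (EXEC): [IRQ0] PC=0: DEC 4 -> ACC=-19
Event 17 (EXEC): [IRQ0] PC=1: IRET -> resume IRQ0 at PC=0 (depth now 1)
Event 18 (EXEC): [IRQ0] PC=0: DEC 4 -> ACC=-23
Event 19 (EXEC): [IRQ0] PC=1: IRET -> resume MAIN at PC=4 (depth now 0)
Event 20 (EXEC): [MAIN] PC=4: DEC 1 -> ACC=-24
Event 21 (EXEC): [MAIN] PC=5: INC 3 -> ACC=-21
Event 22 (EXEC): [MAIN] PC=6: HALT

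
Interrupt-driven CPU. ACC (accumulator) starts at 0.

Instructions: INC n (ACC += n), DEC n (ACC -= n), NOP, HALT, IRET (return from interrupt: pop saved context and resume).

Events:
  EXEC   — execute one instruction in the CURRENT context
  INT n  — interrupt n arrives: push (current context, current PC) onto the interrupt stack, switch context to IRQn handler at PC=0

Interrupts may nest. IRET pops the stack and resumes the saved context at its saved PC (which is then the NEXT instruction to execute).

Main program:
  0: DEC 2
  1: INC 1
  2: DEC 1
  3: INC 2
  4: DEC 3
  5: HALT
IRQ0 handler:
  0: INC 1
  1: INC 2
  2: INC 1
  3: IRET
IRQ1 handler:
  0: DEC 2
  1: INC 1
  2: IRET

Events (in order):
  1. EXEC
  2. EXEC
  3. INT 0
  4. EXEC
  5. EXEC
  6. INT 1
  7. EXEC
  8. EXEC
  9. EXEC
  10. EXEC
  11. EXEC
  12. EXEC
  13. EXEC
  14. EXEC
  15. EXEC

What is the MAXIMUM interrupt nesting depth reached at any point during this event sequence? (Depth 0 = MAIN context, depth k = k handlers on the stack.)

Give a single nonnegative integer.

Event 1 (EXEC): [MAIN] PC=0: DEC 2 -> ACC=-2 [depth=0]
Event 2 (EXEC): [MAIN] PC=1: INC 1 -> ACC=-1 [depth=0]
Event 3 (INT 0): INT 0 arrives: push (MAIN, PC=2), enter IRQ0 at PC=0 (depth now 1) [depth=1]
Event 4 (EXEC): [IRQ0] PC=0: INC 1 -> ACC=0 [depth=1]
Event 5 (EXEC): [IRQ0] PC=1: INC 2 -> ACC=2 [depth=1]
Event 6 (INT 1): INT 1 arrives: push (IRQ0, PC=2), enter IRQ1 at PC=0 (depth now 2) [depth=2]
Event 7 (EXEC): [IRQ1] PC=0: DEC 2 -> ACC=0 [depth=2]
Event 8 (EXEC): [IRQ1] PC=1: INC 1 -> ACC=1 [depth=2]
Event 9 (EXEC): [IRQ1] PC=2: IRET -> resume IRQ0 at PC=2 (depth now 1) [depth=1]
Event 10 (EXEC): [IRQ0] PC=2: INC 1 -> ACC=2 [depth=1]
Event 11 (EXEC): [IRQ0] PC=3: IRET -> resume MAIN at PC=2 (depth now 0) [depth=0]
Event 12 (EXEC): [MAIN] PC=2: DEC 1 -> ACC=1 [depth=0]
Event 13 (EXEC): [MAIN] PC=3: INC 2 -> ACC=3 [depth=0]
Event 14 (EXEC): [MAIN] PC=4: DEC 3 -> ACC=0 [depth=0]
Event 15 (EXEC): [MAIN] PC=5: HALT [depth=0]
Max depth observed: 2

Answer: 2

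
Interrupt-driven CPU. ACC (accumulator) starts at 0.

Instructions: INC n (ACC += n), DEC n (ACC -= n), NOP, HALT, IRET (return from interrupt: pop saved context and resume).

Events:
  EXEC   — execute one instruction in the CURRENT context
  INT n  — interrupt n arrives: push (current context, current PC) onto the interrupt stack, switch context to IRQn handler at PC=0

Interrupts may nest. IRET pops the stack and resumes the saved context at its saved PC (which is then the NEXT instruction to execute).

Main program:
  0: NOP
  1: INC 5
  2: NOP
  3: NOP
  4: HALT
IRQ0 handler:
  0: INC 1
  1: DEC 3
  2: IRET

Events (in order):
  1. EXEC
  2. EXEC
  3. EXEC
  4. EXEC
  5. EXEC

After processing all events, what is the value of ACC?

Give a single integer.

Answer: 5

Derivation:
Event 1 (EXEC): [MAIN] PC=0: NOP
Event 2 (EXEC): [MAIN] PC=1: INC 5 -> ACC=5
Event 3 (EXEC): [MAIN] PC=2: NOP
Event 4 (EXEC): [MAIN] PC=3: NOP
Event 5 (EXEC): [MAIN] PC=4: HALT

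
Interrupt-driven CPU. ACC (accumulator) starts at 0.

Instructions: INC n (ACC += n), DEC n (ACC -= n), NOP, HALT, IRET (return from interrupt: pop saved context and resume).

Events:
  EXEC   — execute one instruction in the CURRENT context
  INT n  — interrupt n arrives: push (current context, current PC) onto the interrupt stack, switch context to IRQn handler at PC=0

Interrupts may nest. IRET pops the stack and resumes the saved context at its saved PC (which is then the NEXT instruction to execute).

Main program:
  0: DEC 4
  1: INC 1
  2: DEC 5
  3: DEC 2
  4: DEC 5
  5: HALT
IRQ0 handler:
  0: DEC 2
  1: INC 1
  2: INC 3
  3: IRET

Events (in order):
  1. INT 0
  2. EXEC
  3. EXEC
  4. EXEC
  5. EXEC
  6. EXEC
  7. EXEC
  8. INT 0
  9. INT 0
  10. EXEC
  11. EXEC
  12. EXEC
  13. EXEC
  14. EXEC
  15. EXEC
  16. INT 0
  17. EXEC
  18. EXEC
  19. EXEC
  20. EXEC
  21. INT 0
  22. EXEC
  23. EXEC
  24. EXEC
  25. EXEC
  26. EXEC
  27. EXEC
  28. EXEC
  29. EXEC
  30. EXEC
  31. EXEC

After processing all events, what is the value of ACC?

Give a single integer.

Answer: -5

Derivation:
Event 1 (INT 0): INT 0 arrives: push (MAIN, PC=0), enter IRQ0 at PC=0 (depth now 1)
Event 2 (EXEC): [IRQ0] PC=0: DEC 2 -> ACC=-2
Event 3 (EXEC): [IRQ0] PC=1: INC 1 -> ACC=-1
Event 4 (EXEC): [IRQ0] PC=2: INC 3 -> ACC=2
Event 5 (EXEC): [IRQ0] PC=3: IRET -> resume MAIN at PC=0 (depth now 0)
Event 6 (EXEC): [MAIN] PC=0: DEC 4 -> ACC=-2
Event 7 (EXEC): [MAIN] PC=1: INC 1 -> ACC=-1
Event 8 (INT 0): INT 0 arrives: push (MAIN, PC=2), enter IRQ0 at PC=0 (depth now 1)
Event 9 (INT 0): INT 0 arrives: push (IRQ0, PC=0), enter IRQ0 at PC=0 (depth now 2)
Event 10 (EXEC): [IRQ0] PC=0: DEC 2 -> ACC=-3
Event 11 (EXEC): [IRQ0] PC=1: INC 1 -> ACC=-2
Event 12 (EXEC): [IRQ0] PC=2: INC 3 -> ACC=1
Event 13 (EXEC): [IRQ0] PC=3: IRET -> resume IRQ0 at PC=0 (depth now 1)
Event 14 (EXEC): [IRQ0] PC=0: DEC 2 -> ACC=-1
Event 15 (EXEC): [IRQ0] PC=1: INC 1 -> ACC=0
Event 16 (INT 0): INT 0 arrives: push (IRQ0, PC=2), enter IRQ0 at PC=0 (depth now 2)
Event 17 (EXEC): [IRQ0] PC=0: DEC 2 -> ACC=-2
Event 18 (EXEC): [IRQ0] PC=1: INC 1 -> ACC=-1
Event 19 (EXEC): [IRQ0] PC=2: INC 3 -> ACC=2
Event 20 (EXEC): [IRQ0] PC=3: IRET -> resume IRQ0 at PC=2 (depth now 1)
Event 21 (INT 0): INT 0 arrives: push (IRQ0, PC=2), enter IRQ0 at PC=0 (depth now 2)
Event 22 (EXEC): [IRQ0] PC=0: DEC 2 -> ACC=0
Event 23 (EXEC): [IRQ0] PC=1: INC 1 -> ACC=1
Event 24 (EXEC): [IRQ0] PC=2: INC 3 -> ACC=4
Event 25 (EXEC): [IRQ0] PC=3: IRET -> resume IRQ0 at PC=2 (depth now 1)
Event 26 (EXEC): [IRQ0] PC=2: INC 3 -> ACC=7
Event 27 (EXEC): [IRQ0] PC=3: IRET -> resume MAIN at PC=2 (depth now 0)
Event 28 (EXEC): [MAIN] PC=2: DEC 5 -> ACC=2
Event 29 (EXEC): [MAIN] PC=3: DEC 2 -> ACC=0
Event 30 (EXEC): [MAIN] PC=4: DEC 5 -> ACC=-5
Event 31 (EXEC): [MAIN] PC=5: HALT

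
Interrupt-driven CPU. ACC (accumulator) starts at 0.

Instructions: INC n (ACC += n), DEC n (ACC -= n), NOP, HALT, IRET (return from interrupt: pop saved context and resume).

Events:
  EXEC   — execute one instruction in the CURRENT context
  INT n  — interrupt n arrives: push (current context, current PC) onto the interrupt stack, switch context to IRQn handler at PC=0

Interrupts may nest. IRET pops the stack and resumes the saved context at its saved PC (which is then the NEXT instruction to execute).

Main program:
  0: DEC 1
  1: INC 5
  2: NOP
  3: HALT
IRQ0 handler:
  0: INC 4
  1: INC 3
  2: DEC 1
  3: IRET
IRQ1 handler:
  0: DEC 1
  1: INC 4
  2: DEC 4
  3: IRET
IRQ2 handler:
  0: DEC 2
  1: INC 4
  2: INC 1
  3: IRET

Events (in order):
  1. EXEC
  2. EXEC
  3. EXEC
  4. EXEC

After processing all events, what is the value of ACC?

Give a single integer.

Event 1 (EXEC): [MAIN] PC=0: DEC 1 -> ACC=-1
Event 2 (EXEC): [MAIN] PC=1: INC 5 -> ACC=4
Event 3 (EXEC): [MAIN] PC=2: NOP
Event 4 (EXEC): [MAIN] PC=3: HALT

Answer: 4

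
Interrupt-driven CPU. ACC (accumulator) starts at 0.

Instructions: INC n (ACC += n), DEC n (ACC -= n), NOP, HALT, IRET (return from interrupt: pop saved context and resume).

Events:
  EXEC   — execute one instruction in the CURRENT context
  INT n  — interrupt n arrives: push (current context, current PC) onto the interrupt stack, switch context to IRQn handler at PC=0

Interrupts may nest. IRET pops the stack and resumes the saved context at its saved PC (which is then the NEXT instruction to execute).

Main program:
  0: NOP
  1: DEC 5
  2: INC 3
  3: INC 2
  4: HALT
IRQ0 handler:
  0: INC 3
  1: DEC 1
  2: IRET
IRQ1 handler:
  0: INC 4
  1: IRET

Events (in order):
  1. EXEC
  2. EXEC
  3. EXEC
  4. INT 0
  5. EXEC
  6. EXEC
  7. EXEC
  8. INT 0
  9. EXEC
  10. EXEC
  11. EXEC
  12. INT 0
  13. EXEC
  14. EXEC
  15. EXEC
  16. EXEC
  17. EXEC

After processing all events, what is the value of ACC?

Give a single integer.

Event 1 (EXEC): [MAIN] PC=0: NOP
Event 2 (EXEC): [MAIN] PC=1: DEC 5 -> ACC=-5
Event 3 (EXEC): [MAIN] PC=2: INC 3 -> ACC=-2
Event 4 (INT 0): INT 0 arrives: push (MAIN, PC=3), enter IRQ0 at PC=0 (depth now 1)
Event 5 (EXEC): [IRQ0] PC=0: INC 3 -> ACC=1
Event 6 (EXEC): [IRQ0] PC=1: DEC 1 -> ACC=0
Event 7 (EXEC): [IRQ0] PC=2: IRET -> resume MAIN at PC=3 (depth now 0)
Event 8 (INT 0): INT 0 arrives: push (MAIN, PC=3), enter IRQ0 at PC=0 (depth now 1)
Event 9 (EXEC): [IRQ0] PC=0: INC 3 -> ACC=3
Event 10 (EXEC): [IRQ0] PC=1: DEC 1 -> ACC=2
Event 11 (EXEC): [IRQ0] PC=2: IRET -> resume MAIN at PC=3 (depth now 0)
Event 12 (INT 0): INT 0 arrives: push (MAIN, PC=3), enter IRQ0 at PC=0 (depth now 1)
Event 13 (EXEC): [IRQ0] PC=0: INC 3 -> ACC=5
Event 14 (EXEC): [IRQ0] PC=1: DEC 1 -> ACC=4
Event 15 (EXEC): [IRQ0] PC=2: IRET -> resume MAIN at PC=3 (depth now 0)
Event 16 (EXEC): [MAIN] PC=3: INC 2 -> ACC=6
Event 17 (EXEC): [MAIN] PC=4: HALT

Answer: 6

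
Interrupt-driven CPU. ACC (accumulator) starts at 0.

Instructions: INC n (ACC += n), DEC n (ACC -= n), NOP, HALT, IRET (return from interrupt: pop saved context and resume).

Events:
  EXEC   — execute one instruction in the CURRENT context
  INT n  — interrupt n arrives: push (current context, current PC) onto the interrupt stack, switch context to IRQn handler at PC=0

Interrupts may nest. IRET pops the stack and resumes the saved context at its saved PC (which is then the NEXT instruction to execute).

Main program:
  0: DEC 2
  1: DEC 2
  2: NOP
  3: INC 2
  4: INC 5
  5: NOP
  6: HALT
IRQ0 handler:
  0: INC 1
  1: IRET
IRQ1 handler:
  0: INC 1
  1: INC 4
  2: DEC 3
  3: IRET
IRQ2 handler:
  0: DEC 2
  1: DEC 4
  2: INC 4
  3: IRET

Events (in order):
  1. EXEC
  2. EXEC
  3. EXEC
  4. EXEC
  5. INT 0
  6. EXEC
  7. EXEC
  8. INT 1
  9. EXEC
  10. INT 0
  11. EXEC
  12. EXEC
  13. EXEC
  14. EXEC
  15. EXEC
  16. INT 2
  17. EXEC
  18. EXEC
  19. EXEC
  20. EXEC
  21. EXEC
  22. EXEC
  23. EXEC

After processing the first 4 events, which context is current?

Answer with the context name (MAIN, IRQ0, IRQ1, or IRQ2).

Event 1 (EXEC): [MAIN] PC=0: DEC 2 -> ACC=-2
Event 2 (EXEC): [MAIN] PC=1: DEC 2 -> ACC=-4
Event 3 (EXEC): [MAIN] PC=2: NOP
Event 4 (EXEC): [MAIN] PC=3: INC 2 -> ACC=-2

Answer: MAIN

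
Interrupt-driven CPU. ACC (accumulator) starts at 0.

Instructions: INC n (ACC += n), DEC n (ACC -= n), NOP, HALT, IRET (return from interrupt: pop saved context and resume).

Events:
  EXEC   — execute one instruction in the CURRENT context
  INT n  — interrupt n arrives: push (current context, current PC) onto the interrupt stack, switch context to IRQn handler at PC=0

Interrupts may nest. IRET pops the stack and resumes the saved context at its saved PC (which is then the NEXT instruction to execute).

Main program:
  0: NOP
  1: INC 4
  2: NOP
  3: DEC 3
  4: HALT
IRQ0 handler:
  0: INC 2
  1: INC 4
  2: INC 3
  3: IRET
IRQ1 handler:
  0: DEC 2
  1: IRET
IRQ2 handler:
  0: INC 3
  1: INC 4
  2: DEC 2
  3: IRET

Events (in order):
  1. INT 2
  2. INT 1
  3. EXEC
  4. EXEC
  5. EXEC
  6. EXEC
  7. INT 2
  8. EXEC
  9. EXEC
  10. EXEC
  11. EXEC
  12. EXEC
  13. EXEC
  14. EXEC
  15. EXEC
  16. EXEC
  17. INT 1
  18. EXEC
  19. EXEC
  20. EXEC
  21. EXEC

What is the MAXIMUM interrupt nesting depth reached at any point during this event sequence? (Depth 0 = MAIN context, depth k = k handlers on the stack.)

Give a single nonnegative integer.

Event 1 (INT 2): INT 2 arrives: push (MAIN, PC=0), enter IRQ2 at PC=0 (depth now 1) [depth=1]
Event 2 (INT 1): INT 1 arrives: push (IRQ2, PC=0), enter IRQ1 at PC=0 (depth now 2) [depth=2]
Event 3 (EXEC): [IRQ1] PC=0: DEC 2 -> ACC=-2 [depth=2]
Event 4 (EXEC): [IRQ1] PC=1: IRET -> resume IRQ2 at PC=0 (depth now 1) [depth=1]
Event 5 (EXEC): [IRQ2] PC=0: INC 3 -> ACC=1 [depth=1]
Event 6 (EXEC): [IRQ2] PC=1: INC 4 -> ACC=5 [depth=1]
Event 7 (INT 2): INT 2 arrives: push (IRQ2, PC=2), enter IRQ2 at PC=0 (depth now 2) [depth=2]
Event 8 (EXEC): [IRQ2] PC=0: INC 3 -> ACC=8 [depth=2]
Event 9 (EXEC): [IRQ2] PC=1: INC 4 -> ACC=12 [depth=2]
Event 10 (EXEC): [IRQ2] PC=2: DEC 2 -> ACC=10 [depth=2]
Event 11 (EXEC): [IRQ2] PC=3: IRET -> resume IRQ2 at PC=2 (depth now 1) [depth=1]
Event 12 (EXEC): [IRQ2] PC=2: DEC 2 -> ACC=8 [depth=1]
Event 13 (EXEC): [IRQ2] PC=3: IRET -> resume MAIN at PC=0 (depth now 0) [depth=0]
Event 14 (EXEC): [MAIN] PC=0: NOP [depth=0]
Event 15 (EXEC): [MAIN] PC=1: INC 4 -> ACC=12 [depth=0]
Event 16 (EXEC): [MAIN] PC=2: NOP [depth=0]
Event 17 (INT 1): INT 1 arrives: push (MAIN, PC=3), enter IRQ1 at PC=0 (depth now 1) [depth=1]
Event 18 (EXEC): [IRQ1] PC=0: DEC 2 -> ACC=10 [depth=1]
Event 19 (EXEC): [IRQ1] PC=1: IRET -> resume MAIN at PC=3 (depth now 0) [depth=0]
Event 20 (EXEC): [MAIN] PC=3: DEC 3 -> ACC=7 [depth=0]
Event 21 (EXEC): [MAIN] PC=4: HALT [depth=0]
Max depth observed: 2

Answer: 2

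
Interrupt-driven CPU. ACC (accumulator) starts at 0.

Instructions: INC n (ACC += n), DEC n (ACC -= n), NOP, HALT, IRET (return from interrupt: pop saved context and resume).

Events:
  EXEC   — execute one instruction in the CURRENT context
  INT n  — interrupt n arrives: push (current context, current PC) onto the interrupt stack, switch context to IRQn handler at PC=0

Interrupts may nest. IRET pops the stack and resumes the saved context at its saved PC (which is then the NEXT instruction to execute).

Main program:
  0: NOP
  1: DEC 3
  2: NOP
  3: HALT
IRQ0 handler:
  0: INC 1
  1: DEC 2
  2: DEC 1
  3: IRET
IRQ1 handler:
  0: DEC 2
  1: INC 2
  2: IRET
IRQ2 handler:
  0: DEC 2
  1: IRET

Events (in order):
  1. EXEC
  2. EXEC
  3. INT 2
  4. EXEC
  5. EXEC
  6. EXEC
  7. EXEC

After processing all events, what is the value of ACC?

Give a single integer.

Answer: -5

Derivation:
Event 1 (EXEC): [MAIN] PC=0: NOP
Event 2 (EXEC): [MAIN] PC=1: DEC 3 -> ACC=-3
Event 3 (INT 2): INT 2 arrives: push (MAIN, PC=2), enter IRQ2 at PC=0 (depth now 1)
Event 4 (EXEC): [IRQ2] PC=0: DEC 2 -> ACC=-5
Event 5 (EXEC): [IRQ2] PC=1: IRET -> resume MAIN at PC=2 (depth now 0)
Event 6 (EXEC): [MAIN] PC=2: NOP
Event 7 (EXEC): [MAIN] PC=3: HALT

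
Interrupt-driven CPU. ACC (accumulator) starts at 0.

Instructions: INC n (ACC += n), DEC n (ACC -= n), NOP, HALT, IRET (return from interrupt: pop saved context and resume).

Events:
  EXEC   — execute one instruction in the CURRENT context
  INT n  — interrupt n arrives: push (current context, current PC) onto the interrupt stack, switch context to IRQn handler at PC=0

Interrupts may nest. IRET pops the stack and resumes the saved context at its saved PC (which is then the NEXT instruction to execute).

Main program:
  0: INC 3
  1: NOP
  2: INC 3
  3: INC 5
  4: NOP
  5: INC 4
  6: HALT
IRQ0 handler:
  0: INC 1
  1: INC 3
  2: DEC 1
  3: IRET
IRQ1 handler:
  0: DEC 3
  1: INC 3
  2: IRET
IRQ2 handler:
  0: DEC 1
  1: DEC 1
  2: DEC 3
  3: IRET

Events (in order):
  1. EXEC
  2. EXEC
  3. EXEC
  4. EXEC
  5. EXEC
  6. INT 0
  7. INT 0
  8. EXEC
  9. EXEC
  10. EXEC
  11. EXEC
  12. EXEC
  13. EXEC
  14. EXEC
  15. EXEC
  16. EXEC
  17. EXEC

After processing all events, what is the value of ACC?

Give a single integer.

Answer: 21

Derivation:
Event 1 (EXEC): [MAIN] PC=0: INC 3 -> ACC=3
Event 2 (EXEC): [MAIN] PC=1: NOP
Event 3 (EXEC): [MAIN] PC=2: INC 3 -> ACC=6
Event 4 (EXEC): [MAIN] PC=3: INC 5 -> ACC=11
Event 5 (EXEC): [MAIN] PC=4: NOP
Event 6 (INT 0): INT 0 arrives: push (MAIN, PC=5), enter IRQ0 at PC=0 (depth now 1)
Event 7 (INT 0): INT 0 arrives: push (IRQ0, PC=0), enter IRQ0 at PC=0 (depth now 2)
Event 8 (EXEC): [IRQ0] PC=0: INC 1 -> ACC=12
Event 9 (EXEC): [IRQ0] PC=1: INC 3 -> ACC=15
Event 10 (EXEC): [IRQ0] PC=2: DEC 1 -> ACC=14
Event 11 (EXEC): [IRQ0] PC=3: IRET -> resume IRQ0 at PC=0 (depth now 1)
Event 12 (EXEC): [IRQ0] PC=0: INC 1 -> ACC=15
Event 13 (EXEC): [IRQ0] PC=1: INC 3 -> ACC=18
Event 14 (EXEC): [IRQ0] PC=2: DEC 1 -> ACC=17
Event 15 (EXEC): [IRQ0] PC=3: IRET -> resume MAIN at PC=5 (depth now 0)
Event 16 (EXEC): [MAIN] PC=5: INC 4 -> ACC=21
Event 17 (EXEC): [MAIN] PC=6: HALT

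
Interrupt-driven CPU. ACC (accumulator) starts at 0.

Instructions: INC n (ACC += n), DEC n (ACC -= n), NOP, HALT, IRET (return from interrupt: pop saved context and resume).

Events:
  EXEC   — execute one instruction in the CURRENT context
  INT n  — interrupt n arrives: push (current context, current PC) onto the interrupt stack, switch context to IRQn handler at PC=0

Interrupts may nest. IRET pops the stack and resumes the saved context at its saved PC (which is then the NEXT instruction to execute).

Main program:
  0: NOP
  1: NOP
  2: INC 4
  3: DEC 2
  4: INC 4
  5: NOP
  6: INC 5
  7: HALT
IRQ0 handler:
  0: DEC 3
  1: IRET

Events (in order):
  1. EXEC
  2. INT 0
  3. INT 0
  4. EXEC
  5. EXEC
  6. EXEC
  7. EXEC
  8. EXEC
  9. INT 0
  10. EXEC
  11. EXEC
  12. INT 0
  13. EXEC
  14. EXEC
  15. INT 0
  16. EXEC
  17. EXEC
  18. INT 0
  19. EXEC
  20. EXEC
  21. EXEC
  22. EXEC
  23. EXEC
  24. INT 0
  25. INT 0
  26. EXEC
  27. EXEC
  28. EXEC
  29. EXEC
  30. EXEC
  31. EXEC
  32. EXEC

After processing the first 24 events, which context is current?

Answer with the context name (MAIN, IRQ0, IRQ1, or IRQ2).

Answer: IRQ0

Derivation:
Event 1 (EXEC): [MAIN] PC=0: NOP
Event 2 (INT 0): INT 0 arrives: push (MAIN, PC=1), enter IRQ0 at PC=0 (depth now 1)
Event 3 (INT 0): INT 0 arrives: push (IRQ0, PC=0), enter IRQ0 at PC=0 (depth now 2)
Event 4 (EXEC): [IRQ0] PC=0: DEC 3 -> ACC=-3
Event 5 (EXEC): [IRQ0] PC=1: IRET -> resume IRQ0 at PC=0 (depth now 1)
Event 6 (EXEC): [IRQ0] PC=0: DEC 3 -> ACC=-6
Event 7 (EXEC): [IRQ0] PC=1: IRET -> resume MAIN at PC=1 (depth now 0)
Event 8 (EXEC): [MAIN] PC=1: NOP
Event 9 (INT 0): INT 0 arrives: push (MAIN, PC=2), enter IRQ0 at PC=0 (depth now 1)
Event 10 (EXEC): [IRQ0] PC=0: DEC 3 -> ACC=-9
Event 11 (EXEC): [IRQ0] PC=1: IRET -> resume MAIN at PC=2 (depth now 0)
Event 12 (INT 0): INT 0 arrives: push (MAIN, PC=2), enter IRQ0 at PC=0 (depth now 1)
Event 13 (EXEC): [IRQ0] PC=0: DEC 3 -> ACC=-12
Event 14 (EXEC): [IRQ0] PC=1: IRET -> resume MAIN at PC=2 (depth now 0)
Event 15 (INT 0): INT 0 arrives: push (MAIN, PC=2), enter IRQ0 at PC=0 (depth now 1)
Event 16 (EXEC): [IRQ0] PC=0: DEC 3 -> ACC=-15
Event 17 (EXEC): [IRQ0] PC=1: IRET -> resume MAIN at PC=2 (depth now 0)
Event 18 (INT 0): INT 0 arrives: push (MAIN, PC=2), enter IRQ0 at PC=0 (depth now 1)
Event 19 (EXEC): [IRQ0] PC=0: DEC 3 -> ACC=-18
Event 20 (EXEC): [IRQ0] PC=1: IRET -> resume MAIN at PC=2 (depth now 0)
Event 21 (EXEC): [MAIN] PC=2: INC 4 -> ACC=-14
Event 22 (EXEC): [MAIN] PC=3: DEC 2 -> ACC=-16
Event 23 (EXEC): [MAIN] PC=4: INC 4 -> ACC=-12
Event 24 (INT 0): INT 0 arrives: push (MAIN, PC=5), enter IRQ0 at PC=0 (depth now 1)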